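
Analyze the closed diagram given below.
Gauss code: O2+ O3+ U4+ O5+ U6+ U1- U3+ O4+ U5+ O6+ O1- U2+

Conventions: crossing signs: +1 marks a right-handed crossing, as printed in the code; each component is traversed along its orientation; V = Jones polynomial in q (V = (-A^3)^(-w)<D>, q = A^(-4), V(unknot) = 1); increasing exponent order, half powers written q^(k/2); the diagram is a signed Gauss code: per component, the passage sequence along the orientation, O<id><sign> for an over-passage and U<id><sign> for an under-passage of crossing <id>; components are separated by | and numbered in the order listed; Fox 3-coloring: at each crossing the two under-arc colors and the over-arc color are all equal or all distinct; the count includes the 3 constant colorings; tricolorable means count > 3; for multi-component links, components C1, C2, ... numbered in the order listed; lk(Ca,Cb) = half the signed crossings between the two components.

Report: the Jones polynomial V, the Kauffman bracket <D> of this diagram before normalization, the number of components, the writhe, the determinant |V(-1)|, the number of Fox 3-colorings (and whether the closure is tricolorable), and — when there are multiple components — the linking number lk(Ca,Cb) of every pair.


Jones polynomial: V(q) = q + q^3 - q^4
<D> = -A^-4 + 1 + A^8; writhe +4
components 1, writhe +4 (6 crossings)
3-colorings: 9 of 3^6, det 3 — tricolorable
note: w = +4 (over 6 crossings) is diagram-only; (-A^3)^(-4) removes it from V


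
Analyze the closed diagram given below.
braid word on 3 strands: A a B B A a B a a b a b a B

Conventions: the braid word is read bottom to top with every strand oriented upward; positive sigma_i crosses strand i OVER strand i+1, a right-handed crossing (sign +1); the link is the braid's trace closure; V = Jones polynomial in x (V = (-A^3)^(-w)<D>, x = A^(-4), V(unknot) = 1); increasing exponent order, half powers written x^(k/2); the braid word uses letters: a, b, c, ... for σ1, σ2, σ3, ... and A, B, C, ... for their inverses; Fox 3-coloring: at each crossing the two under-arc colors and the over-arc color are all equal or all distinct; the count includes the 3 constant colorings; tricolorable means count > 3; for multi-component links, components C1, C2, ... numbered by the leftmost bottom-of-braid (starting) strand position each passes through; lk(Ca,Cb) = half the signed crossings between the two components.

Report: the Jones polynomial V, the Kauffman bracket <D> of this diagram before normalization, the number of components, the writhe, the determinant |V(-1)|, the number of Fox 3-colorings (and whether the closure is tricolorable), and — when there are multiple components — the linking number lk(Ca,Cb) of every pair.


V(x) = -x^-1 + 2 - x + 2x^2 - x^3 + x^4 - x^5
bracket: -A^-14 + A^-10 - A^-6 + 2A^-2 - A^2 + 2A^6 - A^10, w = +2
1 component, writhe +2, over 14 crossings
det 9, colorings 9 of 3^14 — tricolorable
observation: det 9 = |V(-1)|; divisible by 3, so tricolorable


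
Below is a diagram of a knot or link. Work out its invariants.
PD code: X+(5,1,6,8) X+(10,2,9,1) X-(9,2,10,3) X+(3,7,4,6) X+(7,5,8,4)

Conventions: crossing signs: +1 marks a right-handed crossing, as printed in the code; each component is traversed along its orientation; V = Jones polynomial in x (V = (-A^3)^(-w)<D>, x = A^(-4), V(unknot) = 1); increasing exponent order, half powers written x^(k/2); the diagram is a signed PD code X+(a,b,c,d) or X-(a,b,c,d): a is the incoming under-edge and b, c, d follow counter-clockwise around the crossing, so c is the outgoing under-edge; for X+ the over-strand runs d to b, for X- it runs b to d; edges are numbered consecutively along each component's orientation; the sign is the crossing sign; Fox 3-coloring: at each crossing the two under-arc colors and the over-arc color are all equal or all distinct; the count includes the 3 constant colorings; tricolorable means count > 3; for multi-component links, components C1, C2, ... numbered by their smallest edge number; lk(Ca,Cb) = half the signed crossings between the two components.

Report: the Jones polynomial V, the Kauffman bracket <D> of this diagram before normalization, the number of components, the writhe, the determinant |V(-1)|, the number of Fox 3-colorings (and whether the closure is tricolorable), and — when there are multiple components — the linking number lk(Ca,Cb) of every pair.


V(x) = -x^(1/2) - x^(3/2) - x^(5/2) + x^(9/2)
bracket: -A^-9 + A^-1 + A^3 + A^7, w = +3
2 components, writhe +3, over 5 crossings
lk(C1,C2) = 0
det 0, colorings 27 of 3^5 — tricolorable
observation: span 4 respects span(V) <= c + mu - 1 = 6 for this 2-component diagram


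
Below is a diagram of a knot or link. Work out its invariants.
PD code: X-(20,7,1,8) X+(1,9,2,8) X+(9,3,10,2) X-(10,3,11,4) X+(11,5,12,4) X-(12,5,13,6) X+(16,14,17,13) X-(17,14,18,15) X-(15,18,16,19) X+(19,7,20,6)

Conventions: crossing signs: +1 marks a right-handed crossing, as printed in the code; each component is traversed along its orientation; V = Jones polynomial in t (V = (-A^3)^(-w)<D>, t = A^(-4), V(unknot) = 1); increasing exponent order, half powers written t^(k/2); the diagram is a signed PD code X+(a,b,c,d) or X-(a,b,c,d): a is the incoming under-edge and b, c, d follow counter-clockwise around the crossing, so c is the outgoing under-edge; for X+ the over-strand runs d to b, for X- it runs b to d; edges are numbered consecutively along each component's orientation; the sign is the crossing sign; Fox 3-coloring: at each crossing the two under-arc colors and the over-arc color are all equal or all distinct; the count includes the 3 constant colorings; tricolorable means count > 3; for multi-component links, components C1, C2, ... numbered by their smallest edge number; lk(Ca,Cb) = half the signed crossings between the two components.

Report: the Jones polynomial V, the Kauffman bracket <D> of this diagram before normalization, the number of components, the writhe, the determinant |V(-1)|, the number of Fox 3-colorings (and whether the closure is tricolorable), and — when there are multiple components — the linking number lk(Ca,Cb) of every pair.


Jones polynomial: V(t) = 1
<D> = 1; writhe 0
components 1, writhe 0 (10 crossings)
3-colorings: 3 of 3^10, det 1 — not tricolorable
note: w = 0 shifts under R1 moves; the (-A^3)^(0) factor cancels that in V


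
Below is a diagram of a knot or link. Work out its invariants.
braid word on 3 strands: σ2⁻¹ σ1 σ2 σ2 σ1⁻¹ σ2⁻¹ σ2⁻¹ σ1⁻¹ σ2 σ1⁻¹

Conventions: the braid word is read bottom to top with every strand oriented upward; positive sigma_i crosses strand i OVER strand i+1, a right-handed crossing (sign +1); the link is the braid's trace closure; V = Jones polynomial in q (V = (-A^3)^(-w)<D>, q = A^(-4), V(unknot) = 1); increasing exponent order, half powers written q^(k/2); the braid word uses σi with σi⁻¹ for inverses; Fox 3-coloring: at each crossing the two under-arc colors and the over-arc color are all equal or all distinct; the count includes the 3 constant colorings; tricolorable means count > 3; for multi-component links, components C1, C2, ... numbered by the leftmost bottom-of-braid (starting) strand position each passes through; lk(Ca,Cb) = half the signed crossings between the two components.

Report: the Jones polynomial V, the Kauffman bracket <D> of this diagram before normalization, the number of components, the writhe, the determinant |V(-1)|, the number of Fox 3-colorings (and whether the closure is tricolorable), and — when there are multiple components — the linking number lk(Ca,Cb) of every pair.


V(q) = -q^-5 + q^-4 - q^-3 + 2q^-2 - q^-1 + 2 - q
bracket: -A^-10 + 2A^-6 - A^-2 + 2A^2 - A^6 + A^10 - A^14, w = -2
1 component, writhe -2, over 10 crossings
det 9, colorings 9 of 3^10 — tricolorable
observation: det 9 = |V(-1)|; divisible by 3, so tricolorable


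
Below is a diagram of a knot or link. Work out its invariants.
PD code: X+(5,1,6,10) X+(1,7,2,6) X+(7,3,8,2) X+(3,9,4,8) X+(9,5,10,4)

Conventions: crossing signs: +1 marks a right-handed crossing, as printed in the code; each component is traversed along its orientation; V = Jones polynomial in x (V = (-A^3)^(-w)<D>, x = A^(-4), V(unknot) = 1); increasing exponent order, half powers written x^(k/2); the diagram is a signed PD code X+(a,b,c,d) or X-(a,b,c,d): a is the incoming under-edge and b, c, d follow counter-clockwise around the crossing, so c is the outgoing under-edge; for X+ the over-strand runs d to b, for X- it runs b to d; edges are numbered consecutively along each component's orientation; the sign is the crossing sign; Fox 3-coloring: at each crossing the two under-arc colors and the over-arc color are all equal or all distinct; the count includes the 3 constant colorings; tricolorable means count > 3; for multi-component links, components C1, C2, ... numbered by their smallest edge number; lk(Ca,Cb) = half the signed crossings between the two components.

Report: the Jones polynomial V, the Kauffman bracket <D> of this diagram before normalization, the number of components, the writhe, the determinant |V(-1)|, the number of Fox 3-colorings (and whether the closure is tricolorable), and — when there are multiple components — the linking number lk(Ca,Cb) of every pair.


V(x) = x^2 + x^4 - x^5 + x^6 - x^7
bracket: A^-13 - A^-9 + A^-5 - A^-1 - A^7, w = +5
1 component, writhe +5, over 5 crossings
det 5, colorings 3 of 3^5 — not tricolorable
observation: w = +5 (over 5 crossings) is diagram-only; (-A^3)^(-5) removes it from V


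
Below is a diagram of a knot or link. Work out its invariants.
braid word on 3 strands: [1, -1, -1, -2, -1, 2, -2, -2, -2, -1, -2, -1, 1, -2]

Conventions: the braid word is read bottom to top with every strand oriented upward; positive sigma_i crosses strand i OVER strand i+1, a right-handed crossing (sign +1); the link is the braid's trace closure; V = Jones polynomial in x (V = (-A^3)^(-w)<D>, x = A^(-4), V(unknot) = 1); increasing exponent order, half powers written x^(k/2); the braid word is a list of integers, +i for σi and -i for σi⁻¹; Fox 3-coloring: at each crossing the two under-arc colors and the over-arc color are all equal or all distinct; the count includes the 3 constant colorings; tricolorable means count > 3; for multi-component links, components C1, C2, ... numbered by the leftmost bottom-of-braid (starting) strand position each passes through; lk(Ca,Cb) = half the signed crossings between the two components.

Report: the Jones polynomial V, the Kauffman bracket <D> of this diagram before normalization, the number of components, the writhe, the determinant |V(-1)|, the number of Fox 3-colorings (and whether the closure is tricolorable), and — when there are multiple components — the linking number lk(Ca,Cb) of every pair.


V = -x^-8 + x^-5 + x^-3
<D> = A^-12 + A^-4 - A^8 (w = -8)
1 component over 14 crossings, w = -8
9 Fox colorings among 3^14, |V(-1)| = 3: tricolorable
why: the span of V is 5, forcing >= 5 crossings in any diagram


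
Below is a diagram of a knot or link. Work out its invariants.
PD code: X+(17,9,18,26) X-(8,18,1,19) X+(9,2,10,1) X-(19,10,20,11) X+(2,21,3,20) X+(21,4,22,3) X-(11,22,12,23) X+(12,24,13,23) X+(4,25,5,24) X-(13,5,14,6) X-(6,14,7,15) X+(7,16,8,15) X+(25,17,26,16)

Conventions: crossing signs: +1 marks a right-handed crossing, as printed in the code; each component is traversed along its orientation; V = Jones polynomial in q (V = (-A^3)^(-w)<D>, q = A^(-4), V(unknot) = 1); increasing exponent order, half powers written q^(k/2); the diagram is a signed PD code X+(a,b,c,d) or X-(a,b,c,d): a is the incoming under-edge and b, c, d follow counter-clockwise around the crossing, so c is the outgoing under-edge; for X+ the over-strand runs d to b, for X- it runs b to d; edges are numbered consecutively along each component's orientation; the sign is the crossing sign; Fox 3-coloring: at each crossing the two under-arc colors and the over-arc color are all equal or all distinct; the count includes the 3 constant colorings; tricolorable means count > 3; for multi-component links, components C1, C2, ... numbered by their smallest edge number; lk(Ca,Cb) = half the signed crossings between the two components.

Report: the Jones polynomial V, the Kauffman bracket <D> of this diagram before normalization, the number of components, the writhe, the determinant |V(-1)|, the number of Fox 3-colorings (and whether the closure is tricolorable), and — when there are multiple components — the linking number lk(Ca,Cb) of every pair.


V(q) = q^(-3/2) - 3q^(-1/2) + 4q^(1/2) - 7q^(3/2) + 7q^(5/2) - 8q^(7/2) + 7q^(9/2) - 5q^(11/2) + 3q^(13/2) - q^(15/2)
bracket: A^-21 - 3A^-17 + 5A^-13 - 7A^-9 + 8A^-5 - 7A^-1 + 7A^3 - 4A^7 + 3A^11 - A^15, w = +3
2 components, writhe +3, over 13 crossings
lk(C1,C2) = +1
det 46, colorings 3 of 3^13 — not tricolorable
observation: det 46 = |V(-1)|; not divisible by 3, so not tricolorable


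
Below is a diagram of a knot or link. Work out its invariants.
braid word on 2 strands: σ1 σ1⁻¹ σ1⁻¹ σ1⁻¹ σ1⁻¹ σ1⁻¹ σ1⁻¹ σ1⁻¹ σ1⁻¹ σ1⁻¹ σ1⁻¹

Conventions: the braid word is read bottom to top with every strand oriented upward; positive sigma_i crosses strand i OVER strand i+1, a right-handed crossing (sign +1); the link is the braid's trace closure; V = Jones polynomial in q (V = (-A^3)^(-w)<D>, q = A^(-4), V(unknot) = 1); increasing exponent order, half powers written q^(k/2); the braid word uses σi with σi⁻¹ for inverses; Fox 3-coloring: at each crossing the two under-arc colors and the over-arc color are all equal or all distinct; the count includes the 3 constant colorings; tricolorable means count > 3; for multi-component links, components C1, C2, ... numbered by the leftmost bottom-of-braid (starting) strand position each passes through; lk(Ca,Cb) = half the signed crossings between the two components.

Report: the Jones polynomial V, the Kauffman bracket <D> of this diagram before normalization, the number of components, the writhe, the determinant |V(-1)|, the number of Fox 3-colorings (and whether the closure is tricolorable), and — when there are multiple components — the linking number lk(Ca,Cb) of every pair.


V(q) = -q^-13 + q^-12 - q^-11 + q^-10 - q^-9 + q^-8 - q^-7 + q^-6 + q^-4
bracket: -A^-11 - A^-3 + A - A^5 + A^9 - A^13 + A^17 - A^21 + A^25, w = -9
1 component, writhe -9, over 11 crossings
det 9, colorings 9 of 3^11 — tricolorable
observation: |V(-1)| = 9: so tricolorable, since 3 divides 9


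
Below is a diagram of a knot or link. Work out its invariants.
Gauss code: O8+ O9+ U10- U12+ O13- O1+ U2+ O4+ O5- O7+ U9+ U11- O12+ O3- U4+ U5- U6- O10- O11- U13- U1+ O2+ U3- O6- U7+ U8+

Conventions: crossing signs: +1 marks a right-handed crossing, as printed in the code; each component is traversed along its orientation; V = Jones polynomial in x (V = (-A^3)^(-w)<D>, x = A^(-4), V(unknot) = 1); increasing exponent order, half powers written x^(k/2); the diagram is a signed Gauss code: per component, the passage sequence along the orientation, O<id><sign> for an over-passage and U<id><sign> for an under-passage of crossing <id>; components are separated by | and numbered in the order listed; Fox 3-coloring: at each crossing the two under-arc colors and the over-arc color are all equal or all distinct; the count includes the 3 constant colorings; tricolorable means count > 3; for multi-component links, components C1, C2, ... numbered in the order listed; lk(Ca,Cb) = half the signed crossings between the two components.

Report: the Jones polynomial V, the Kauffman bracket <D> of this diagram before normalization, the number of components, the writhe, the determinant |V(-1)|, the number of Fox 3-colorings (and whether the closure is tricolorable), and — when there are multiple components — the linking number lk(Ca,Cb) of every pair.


V(x) = -x^-3 + x^-2 - x^-1 + 3 - x + x^2 - x^3
bracket: A^-9 - A^-5 + A^-1 - 3A^3 + A^7 - A^11 + A^15, w = +1
1 component, writhe +1, over 13 crossings
det 9, colorings 27 of 3^13 — tricolorable
observation: |V(-1)| = 9: so tricolorable, since 3 divides 9


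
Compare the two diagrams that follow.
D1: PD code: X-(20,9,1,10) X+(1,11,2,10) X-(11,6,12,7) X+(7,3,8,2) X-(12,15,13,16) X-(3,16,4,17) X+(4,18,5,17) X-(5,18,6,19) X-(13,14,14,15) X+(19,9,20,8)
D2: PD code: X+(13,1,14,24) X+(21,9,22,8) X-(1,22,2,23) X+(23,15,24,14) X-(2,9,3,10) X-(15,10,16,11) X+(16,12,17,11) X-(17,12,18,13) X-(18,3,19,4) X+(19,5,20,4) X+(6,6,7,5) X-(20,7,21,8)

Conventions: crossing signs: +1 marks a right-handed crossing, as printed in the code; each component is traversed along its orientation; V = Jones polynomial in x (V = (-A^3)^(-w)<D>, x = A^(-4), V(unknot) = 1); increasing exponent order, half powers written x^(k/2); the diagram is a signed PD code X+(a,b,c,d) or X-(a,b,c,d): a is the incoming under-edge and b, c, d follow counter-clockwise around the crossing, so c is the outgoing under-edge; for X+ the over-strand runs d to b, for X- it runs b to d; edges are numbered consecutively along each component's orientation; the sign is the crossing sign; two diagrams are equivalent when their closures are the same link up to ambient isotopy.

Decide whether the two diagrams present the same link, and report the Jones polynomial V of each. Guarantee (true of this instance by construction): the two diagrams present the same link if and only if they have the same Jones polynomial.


equivalent: yes
V(D1) = x^-2 - x^-1 + 1 - x + x^2  (w -2, c 10, <D> = A^-14 - A^-10 + A^-6 - A^-2 + A^2)
D2 (bracket A^-8 - A^-4 + 1 - A^4 + A^8; 12 crossings at w = 0): V = x^-2 - x^-1 + 1 - x + x^2
why: all 2 diagrams share one V(x), hence one class


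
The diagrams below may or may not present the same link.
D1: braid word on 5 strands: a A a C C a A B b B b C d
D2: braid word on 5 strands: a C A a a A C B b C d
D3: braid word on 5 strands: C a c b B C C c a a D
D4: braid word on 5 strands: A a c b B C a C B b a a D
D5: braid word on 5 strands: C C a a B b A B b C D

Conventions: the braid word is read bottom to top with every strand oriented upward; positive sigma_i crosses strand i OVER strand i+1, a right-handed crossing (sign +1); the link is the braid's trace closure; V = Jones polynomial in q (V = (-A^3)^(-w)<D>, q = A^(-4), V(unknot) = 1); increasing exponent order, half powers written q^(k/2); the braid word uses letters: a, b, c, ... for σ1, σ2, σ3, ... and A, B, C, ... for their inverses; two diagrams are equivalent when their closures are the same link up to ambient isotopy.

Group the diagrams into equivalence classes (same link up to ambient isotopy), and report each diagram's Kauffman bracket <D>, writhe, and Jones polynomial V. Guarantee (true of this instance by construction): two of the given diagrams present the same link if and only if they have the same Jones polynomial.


equivalence classes: {D1, D2, D5} | {D3, D4}
D1 (bracket A^-1 + A^3 + A^7 - A^15; 13 crossings at w = -1): V = q^(-9/2) - q^(-5/2) - q^(-3/2) - q^(-1/2)
V(D2) = q^(-9/2) - q^(-5/2) - q^(-3/2) - q^(-1/2)  [11 crossings, <D> = A^-1 + A^3 + A^7 - A^15, w = -1]
D3 (bracket -A^-15 + A^-7 + A^-3 + A; 11 crossings at w = +1): V = -q^(1/2) - q^(3/2) - q^(5/2) + q^(9/2)
D4 (bracket -A^-15 + A^-7 + A^-3 + A; 13 crossings at w = +1): V = -q^(1/2) - q^(3/2) - q^(5/2) + q^(9/2)
V(D5) = q^(-9/2) - q^(-5/2) - q^(-3/2) - q^(-1/2)  [11 crossings, <D> = A^-7 + A^-3 + A - A^9, w = -3]
observation: V(q) takes 2 values over 5 diagrams, fixing the grouping


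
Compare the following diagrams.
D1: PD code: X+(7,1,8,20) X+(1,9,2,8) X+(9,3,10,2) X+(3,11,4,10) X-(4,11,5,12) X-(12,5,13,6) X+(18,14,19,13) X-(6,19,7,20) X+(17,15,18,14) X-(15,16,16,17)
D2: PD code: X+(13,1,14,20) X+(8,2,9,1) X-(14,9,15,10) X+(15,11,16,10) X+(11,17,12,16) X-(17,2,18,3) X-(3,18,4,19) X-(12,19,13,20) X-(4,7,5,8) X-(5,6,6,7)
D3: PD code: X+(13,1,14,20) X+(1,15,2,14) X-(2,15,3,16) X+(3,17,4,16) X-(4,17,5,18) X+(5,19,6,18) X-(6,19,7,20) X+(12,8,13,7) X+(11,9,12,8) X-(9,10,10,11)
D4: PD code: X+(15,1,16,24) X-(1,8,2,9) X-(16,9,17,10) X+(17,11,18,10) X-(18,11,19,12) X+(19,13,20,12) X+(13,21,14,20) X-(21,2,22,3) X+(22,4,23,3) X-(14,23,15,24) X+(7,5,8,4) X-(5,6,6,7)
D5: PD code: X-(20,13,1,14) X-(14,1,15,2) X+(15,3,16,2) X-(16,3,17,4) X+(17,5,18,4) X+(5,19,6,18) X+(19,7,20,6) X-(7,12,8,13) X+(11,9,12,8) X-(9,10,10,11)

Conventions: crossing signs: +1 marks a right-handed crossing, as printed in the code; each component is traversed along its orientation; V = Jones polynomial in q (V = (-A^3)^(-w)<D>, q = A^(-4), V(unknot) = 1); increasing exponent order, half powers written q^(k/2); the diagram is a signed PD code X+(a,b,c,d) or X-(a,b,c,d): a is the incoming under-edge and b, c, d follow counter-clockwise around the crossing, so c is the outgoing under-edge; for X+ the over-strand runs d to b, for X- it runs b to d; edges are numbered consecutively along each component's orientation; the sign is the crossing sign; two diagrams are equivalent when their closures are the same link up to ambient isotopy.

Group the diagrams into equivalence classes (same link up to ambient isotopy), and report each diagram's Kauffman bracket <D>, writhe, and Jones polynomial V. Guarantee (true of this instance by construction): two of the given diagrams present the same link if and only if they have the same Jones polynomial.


equivalence classes: {D1, D2, D3, D4, D5}
D1 (bracket A^6; 10 crossings at w = +2): V = 1
V(D2) = 1  (w -2, c 10, <D> = A^-6)
D3 (bracket A^6; 10 crossings at w = +2): V = 1
V(D4) = 1  (w 0, c 12, <D> = 1)
V(D5) = 1  (w 0, c 10, <D> = 1)
key observation: all 5 diagrams share one V(q), hence one class


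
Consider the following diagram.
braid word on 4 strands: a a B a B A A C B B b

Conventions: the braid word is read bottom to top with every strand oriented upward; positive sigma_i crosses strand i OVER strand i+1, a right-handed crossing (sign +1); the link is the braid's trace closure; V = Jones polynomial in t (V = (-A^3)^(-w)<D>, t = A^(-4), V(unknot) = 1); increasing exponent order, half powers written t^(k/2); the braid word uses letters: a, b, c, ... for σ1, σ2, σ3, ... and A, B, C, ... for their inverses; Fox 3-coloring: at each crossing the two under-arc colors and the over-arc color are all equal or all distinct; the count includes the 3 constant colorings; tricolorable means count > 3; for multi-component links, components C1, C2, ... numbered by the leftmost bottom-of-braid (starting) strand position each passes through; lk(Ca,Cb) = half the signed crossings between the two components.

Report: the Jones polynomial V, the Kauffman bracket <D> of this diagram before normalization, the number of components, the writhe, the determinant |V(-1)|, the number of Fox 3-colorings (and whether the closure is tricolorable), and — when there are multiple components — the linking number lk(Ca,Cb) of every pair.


V(t) = -t^-5 + t^-4 - t^-3 + 2t^-2 - t^-1 + 2 - t
bracket: A^-13 - 2A^-9 + A^-5 - 2A^-1 + A^3 - A^7 + A^11, w = -3
1 component, writhe -3, over 11 crossings
det 9, colorings 9 of 3^11 — tricolorable
observation: |V(-1)| = 9: so tricolorable, since 3 divides 9


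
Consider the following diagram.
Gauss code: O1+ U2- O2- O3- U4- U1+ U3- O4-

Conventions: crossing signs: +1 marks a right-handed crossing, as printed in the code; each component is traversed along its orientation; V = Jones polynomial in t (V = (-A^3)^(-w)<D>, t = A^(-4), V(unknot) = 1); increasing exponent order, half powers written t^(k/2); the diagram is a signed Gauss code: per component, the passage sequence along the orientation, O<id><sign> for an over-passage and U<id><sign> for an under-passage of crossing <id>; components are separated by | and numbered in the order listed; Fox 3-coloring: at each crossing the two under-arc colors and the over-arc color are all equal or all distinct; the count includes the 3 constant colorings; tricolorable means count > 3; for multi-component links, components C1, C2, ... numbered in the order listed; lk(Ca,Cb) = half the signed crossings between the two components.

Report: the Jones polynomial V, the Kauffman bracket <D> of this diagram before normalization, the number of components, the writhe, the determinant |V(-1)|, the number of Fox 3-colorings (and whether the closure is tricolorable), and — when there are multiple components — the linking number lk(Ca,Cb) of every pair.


V = 1
<D> = A^-6 (w = -2)
1 component over 4 crossings, w = -2
3 Fox colorings among 3^4, |V(-1)| = 1: not tricolorable
why: w = -2 (over 4 crossings) is diagram-only; (-A^3)^(2) removes it from V


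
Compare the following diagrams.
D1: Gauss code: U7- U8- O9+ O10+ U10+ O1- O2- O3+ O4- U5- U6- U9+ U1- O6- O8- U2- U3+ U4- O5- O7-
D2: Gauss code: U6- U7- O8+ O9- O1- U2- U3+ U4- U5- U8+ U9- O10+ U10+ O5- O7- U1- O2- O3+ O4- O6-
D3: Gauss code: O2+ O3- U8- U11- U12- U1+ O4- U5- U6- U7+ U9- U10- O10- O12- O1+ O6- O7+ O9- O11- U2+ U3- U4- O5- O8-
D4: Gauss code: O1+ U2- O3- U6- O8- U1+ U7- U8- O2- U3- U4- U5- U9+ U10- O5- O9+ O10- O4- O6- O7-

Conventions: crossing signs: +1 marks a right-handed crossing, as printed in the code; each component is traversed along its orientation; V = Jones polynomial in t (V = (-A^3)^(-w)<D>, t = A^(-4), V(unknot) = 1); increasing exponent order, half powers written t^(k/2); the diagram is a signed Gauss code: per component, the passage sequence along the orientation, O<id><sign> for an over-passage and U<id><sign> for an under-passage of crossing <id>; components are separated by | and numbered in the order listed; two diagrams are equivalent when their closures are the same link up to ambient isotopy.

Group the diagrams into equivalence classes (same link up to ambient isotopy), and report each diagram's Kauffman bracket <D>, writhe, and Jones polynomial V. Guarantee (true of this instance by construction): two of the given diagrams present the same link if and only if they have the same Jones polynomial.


classes: {D1, D2, D3, D4}
V(D1) = -t^-4 + t^-3 + t^-1  [10 crossings, <D> = A^-8 + 1 - A^4, w = -4]
V(D2) = -t^-4 + t^-3 + t^-1  (w -4, c 10, <D> = A^-8 + 1 - A^4)
V(D3) = -t^-4 + t^-3 + t^-1  [12 crossings, <D> = A^-14 + A^-6 - A^-2, w = -6]
V(D4) = -t^-4 + t^-3 + t^-1  (w -6, c 10, <D> = A^-14 + A^-6 - A^-2)
note: all 4 diagrams share one V(t), hence one class


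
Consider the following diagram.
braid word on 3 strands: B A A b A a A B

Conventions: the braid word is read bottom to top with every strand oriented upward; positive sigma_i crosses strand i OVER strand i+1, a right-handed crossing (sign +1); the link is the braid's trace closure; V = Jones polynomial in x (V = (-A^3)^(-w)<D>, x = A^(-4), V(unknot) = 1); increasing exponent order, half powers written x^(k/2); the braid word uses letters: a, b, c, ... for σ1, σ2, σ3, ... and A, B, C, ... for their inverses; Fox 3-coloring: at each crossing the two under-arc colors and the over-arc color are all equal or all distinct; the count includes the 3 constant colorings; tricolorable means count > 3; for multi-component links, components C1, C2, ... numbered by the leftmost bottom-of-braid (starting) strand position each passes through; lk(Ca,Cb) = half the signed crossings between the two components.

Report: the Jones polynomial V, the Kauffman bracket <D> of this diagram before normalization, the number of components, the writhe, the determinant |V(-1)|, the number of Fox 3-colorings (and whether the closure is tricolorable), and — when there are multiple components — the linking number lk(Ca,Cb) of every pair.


V(x) = -x^-6 + x^-5 - x^-4 + 2x^-3 - x^-2 + x^-1
bracket: A^-8 - A^-4 + 2 - A^4 + A^8 - A^12, w = -4
1 component, writhe -4, over 8 crossings
det 7, colorings 3 of 3^8 — not tricolorable
observation: |V(-1)| = 7: so not tricolorable, since 3 does not divide 7


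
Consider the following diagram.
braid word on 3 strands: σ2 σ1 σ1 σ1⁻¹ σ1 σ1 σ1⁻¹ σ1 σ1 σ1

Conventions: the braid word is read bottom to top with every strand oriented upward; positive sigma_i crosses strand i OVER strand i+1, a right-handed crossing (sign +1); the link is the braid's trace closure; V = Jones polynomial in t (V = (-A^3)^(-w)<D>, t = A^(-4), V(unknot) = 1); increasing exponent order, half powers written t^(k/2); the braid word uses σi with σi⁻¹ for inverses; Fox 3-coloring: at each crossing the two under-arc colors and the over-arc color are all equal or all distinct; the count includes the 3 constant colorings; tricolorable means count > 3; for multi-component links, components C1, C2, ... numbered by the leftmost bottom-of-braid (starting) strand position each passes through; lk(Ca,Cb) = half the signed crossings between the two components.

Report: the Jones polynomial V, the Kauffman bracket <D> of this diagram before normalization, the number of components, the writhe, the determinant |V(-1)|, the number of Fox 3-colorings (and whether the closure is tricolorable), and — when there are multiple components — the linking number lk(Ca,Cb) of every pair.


Jones polynomial: V(t) = t^2 + t^4 - t^5 + t^6 - t^7
<D> = -A^-10 + A^-6 - A^-2 + A^2 + A^10; writhe +6
components 1, writhe +6 (10 crossings)
3-colorings: 3 of 3^10, det 5 — not tricolorable
note: V spans 5 powers of t: at least 5 crossings in any diagram


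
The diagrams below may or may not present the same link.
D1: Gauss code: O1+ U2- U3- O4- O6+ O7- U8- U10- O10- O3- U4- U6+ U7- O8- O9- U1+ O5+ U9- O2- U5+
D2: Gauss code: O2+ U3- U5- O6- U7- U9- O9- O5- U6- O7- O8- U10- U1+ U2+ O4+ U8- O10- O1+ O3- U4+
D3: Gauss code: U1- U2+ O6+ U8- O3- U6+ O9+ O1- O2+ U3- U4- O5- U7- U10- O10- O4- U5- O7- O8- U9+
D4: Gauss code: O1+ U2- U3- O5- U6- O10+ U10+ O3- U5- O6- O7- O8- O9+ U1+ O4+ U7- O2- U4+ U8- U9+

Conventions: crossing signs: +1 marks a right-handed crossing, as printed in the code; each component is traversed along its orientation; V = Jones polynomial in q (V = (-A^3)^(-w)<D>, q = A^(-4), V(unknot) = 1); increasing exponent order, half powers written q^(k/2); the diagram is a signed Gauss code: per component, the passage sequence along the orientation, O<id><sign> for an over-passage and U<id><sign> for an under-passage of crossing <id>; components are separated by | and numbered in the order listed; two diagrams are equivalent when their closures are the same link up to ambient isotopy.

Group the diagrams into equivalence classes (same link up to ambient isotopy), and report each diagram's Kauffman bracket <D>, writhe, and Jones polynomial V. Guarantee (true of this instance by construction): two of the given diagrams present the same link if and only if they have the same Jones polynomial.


classes: {D1, D2, D3, D4}
V(D1) = -q^-6 + 2q^-5 - 2q^-4 + 3q^-3 - 3q^-2 + 2q^-1 - 1 + q  [10 crossings, <D> = A^-16 - A^-12 + 2A^-8 - 3A^-4 + 3 - 2A^4 + 2A^8 - A^12, w = -4]
V(D2) = -q^-6 + 2q^-5 - 2q^-4 + 3q^-3 - 3q^-2 + 2q^-1 - 1 + q  (w -4, c 10, <D> = A^-16 - A^-12 + 2A^-8 - 3A^-4 + 3 - 2A^4 + 2A^8 - A^12)
D3 (bracket A^-16 - A^-12 + 2A^-8 - 3A^-4 + 3 - 2A^4 + 2A^8 - A^12; 10 crossings at w = -4): V = -q^-6 + 2q^-5 - 2q^-4 + 3q^-3 - 3q^-2 + 2q^-1 - 1 + q
D4 (bracket A^-10 - A^-6 + 2A^-2 - 3A^2 + 3A^6 - 2A^10 + 2A^14 - A^18; 10 crossings at w = -2): V = -q^-6 + 2q^-5 - 2q^-4 + 3q^-3 - 3q^-2 + 2q^-1 - 1 + q
insight: one V(q) for all 4 diagrams — one class (guaranteed)


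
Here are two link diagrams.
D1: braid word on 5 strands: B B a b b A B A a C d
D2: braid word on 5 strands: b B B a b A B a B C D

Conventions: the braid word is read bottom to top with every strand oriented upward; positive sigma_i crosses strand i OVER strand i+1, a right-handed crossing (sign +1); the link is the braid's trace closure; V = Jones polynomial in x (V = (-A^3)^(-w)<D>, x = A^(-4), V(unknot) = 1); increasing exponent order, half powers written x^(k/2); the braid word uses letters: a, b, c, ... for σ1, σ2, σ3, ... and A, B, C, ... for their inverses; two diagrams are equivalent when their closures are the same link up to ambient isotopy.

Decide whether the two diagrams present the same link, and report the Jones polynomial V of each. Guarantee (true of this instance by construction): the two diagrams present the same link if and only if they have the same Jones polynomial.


equivalent: yes
D1 (bracket A^-9 + 2A^-1 - A^3 + A^7 - A^11; 11 crossings at w = -1): V = x^(-7/2) - x^(-5/2) + x^(-3/2) - 2x^(-1/2) - x^(3/2)
D2 (bracket A^-15 + 2A^-7 - A^-3 + A - A^5; 11 crossings at w = -3): V = x^(-7/2) - x^(-5/2) + x^(-3/2) - 2x^(-1/2) - x^(3/2)
key observation: one V(x) for all 2 diagrams — one class (guaranteed)


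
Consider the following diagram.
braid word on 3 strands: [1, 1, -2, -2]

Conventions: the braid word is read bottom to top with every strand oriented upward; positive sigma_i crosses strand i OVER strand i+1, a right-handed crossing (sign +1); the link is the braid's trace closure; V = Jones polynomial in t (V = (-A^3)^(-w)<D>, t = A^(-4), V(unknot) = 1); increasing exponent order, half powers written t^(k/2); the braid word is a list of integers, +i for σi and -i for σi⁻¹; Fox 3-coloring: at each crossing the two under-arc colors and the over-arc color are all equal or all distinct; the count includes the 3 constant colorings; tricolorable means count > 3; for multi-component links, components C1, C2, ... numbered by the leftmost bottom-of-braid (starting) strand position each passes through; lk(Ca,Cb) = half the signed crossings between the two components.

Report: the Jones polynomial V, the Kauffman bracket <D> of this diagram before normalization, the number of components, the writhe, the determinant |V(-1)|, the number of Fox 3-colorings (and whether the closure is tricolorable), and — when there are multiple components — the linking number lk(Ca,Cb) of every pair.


Jones polynomial: V(t) = t^-2 + 2 + t^2
<D> = A^-8 + 2 + A^8; writhe 0
components 3, writhe 0 (4 crossings)
linking number lk(C1,C2) = +1
lk(C1,C3): 0
lk(C2,C3) = -1
3-colorings: 3 of 3^4, det 4 — not tricolorable
note: V is palindromic (span 4, det 4): t -> 1/t fixes it; necessary, not sufficient, for amphichirality


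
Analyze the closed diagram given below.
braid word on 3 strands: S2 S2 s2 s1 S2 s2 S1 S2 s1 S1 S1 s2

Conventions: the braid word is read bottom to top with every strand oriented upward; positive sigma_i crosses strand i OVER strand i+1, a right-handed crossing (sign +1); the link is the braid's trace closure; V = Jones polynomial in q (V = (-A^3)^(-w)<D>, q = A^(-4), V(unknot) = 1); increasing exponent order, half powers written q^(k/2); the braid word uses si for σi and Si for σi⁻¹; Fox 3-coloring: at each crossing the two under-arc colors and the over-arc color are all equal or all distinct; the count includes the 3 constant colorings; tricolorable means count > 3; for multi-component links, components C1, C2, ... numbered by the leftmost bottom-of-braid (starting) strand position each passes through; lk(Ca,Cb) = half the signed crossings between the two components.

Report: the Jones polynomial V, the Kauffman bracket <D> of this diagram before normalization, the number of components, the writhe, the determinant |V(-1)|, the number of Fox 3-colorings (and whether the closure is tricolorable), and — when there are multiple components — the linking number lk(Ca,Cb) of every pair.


V = 1
<D> = A^-6 (w = -2)
1 component over 12 crossings, w = -2
3 Fox colorings among 3^12, |V(-1)| = 1: not tricolorable
why: inverse pairs cancel, leaving σ2⁻¹ σ2⁻¹ σ1⁻¹ σ2


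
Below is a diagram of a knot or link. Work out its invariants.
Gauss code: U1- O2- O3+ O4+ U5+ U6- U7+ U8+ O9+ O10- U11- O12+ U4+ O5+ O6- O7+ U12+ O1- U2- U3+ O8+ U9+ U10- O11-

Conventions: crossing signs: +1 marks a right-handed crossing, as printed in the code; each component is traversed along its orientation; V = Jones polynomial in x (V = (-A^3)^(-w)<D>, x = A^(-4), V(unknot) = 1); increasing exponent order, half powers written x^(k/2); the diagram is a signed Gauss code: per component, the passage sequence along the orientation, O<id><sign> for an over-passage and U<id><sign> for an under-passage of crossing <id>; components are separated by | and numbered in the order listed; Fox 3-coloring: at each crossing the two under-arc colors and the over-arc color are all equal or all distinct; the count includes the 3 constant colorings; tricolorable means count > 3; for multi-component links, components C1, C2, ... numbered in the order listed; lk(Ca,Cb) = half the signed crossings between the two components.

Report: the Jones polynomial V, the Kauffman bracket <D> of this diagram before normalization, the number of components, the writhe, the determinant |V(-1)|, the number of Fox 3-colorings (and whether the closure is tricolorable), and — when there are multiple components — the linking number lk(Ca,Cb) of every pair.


Jones polynomial: V(x) = x + x^3 - x^4
<D> = -A^-10 + A^-6 + A^2; writhe +2
components 1, writhe +2 (12 crossings)
3-colorings: 9 of 3^12, det 3 — tricolorable
note: the span of V is 3, forcing >= 3 crossings in any diagram


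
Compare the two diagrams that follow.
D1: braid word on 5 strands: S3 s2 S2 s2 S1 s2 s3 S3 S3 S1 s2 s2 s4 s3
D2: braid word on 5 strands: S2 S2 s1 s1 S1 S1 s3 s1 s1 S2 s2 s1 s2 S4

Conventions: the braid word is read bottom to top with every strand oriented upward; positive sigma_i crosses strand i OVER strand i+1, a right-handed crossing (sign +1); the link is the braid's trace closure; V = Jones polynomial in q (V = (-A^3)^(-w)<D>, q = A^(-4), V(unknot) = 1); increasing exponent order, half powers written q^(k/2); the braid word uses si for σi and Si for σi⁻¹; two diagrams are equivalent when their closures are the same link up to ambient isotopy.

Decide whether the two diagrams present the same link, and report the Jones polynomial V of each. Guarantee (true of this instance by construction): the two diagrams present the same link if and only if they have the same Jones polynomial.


same link: no
V(D1) = q^-1 - 1 + 2q - 2q^2 + 2q^3 - 2q^4 + q^5  [14 crossings, <D> = A^-14 - 2A^-10 + 2A^-6 - 2A^-2 + 2A^2 - A^6 + A^10, w = +2]
V(D2) = q + q^3 - q^4  (w +2, c 14, <D> = -A^-10 + A^-6 + A^2)
note: 2 values of V(q) split the 2 diagrams


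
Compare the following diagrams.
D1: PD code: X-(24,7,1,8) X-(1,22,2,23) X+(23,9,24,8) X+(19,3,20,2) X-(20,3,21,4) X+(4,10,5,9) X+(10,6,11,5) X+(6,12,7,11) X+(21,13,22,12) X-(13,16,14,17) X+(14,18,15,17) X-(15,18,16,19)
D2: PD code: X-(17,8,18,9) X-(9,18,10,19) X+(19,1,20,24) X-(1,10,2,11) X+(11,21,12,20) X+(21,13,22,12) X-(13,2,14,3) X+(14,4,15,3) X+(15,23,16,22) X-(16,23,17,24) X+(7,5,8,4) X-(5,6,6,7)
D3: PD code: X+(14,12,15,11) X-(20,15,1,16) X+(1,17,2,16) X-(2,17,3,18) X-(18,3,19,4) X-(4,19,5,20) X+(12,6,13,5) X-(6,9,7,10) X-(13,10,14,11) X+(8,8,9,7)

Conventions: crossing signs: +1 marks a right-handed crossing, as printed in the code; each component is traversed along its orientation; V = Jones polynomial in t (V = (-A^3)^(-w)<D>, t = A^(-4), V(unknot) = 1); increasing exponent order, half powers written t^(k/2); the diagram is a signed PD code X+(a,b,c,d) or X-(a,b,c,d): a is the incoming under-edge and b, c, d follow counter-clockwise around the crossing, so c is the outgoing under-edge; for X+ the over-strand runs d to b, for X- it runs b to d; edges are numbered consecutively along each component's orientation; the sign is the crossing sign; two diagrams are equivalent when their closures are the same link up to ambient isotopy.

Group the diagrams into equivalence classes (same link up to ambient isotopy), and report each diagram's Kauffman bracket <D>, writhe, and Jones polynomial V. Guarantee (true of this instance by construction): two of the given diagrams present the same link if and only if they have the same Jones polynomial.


classes: {D1} | {D2} | {D3}
V(D1) = t + t^3 - t^4  [12 crossings, <D> = -A^-10 + A^-6 + A^2, w = +2]
D2 (bracket -A^-12 + 2A^-8 - 2A^-4 + 3 - 2A^4 + 2A^8 - A^12; 12 crossings at w = 0): V = -t^-3 + 2t^-2 - 2t^-1 + 3 - 2t + 2t^2 - t^3
D3 (bracket A^-2 + A^6 - A^10; 10 crossings at w = -2): V = -t^-4 + t^-3 + t^-1
note: 3 values of V(t) split the 3 diagrams


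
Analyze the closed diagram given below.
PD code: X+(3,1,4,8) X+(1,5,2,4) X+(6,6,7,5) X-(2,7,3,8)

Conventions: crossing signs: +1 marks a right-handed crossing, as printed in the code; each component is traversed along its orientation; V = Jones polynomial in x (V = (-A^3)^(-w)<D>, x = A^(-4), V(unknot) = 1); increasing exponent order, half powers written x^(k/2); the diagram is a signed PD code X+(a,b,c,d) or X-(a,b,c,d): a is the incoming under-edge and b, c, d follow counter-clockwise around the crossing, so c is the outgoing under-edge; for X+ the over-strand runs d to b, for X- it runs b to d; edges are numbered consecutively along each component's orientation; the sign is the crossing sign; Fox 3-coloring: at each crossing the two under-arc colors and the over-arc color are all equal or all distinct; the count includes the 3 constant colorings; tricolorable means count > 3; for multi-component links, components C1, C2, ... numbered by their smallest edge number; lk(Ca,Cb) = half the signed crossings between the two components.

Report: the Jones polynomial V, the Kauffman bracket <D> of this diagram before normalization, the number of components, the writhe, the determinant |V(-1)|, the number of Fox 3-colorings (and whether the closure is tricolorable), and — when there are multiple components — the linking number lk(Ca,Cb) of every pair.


Jones polynomial: V(x) = 1
<D> = A^6; writhe +2
components 1, writhe +2 (4 crossings)
3-colorings: 3 of 3^4, det 1 — not tricolorable
note: w = +2 shifts under R1 moves; the (-A^3)^(-2) factor cancels that in V
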